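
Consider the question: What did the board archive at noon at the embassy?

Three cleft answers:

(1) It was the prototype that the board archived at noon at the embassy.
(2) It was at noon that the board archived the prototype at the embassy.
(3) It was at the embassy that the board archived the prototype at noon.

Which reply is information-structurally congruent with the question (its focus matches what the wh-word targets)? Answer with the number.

1

The question word "what" targets the direct object.
Option (1) clefts "the prototype" — that matches what the question asks about.
Option (2) clefts "at noon" — the time, not what was asked.
Option (3) clefts "at the embassy" — the location, not what was asked.
So the congruent reply is (1).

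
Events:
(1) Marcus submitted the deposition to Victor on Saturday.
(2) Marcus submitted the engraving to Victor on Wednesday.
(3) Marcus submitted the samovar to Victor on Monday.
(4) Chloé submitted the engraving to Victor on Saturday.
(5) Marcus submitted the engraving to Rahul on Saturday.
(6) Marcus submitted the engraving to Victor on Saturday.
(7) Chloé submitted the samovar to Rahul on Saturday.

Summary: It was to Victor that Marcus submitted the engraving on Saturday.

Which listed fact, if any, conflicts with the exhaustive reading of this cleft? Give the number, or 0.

5

Focus of the cleft: "Victor" (the recipient). Presupposed background: same agent, thing, setting (Marcus / the engraving / on Saturday).
The exhaustive reading says no other recipient fits that background.
Fact (5) shares the background but with recipient = Rahul; exhaustivity is violated.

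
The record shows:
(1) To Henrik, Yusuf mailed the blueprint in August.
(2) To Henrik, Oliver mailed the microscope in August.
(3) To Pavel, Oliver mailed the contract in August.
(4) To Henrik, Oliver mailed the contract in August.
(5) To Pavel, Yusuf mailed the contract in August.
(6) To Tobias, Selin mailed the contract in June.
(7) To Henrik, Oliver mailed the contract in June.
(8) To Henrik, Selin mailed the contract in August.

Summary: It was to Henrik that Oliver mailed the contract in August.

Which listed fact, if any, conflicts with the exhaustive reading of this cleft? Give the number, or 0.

3

Focus of the cleft: "Henrik" (the recipient). Presupposed background: Oliver as agent and the contract as thing and in August as setting.
Exhaustivity: Henrik is the only recipient satisfying that background.
But fact (3) also has Oliver as agent and the contract as thing and in August as setting, with recipient = Pavel — so the exhaustive reading fails.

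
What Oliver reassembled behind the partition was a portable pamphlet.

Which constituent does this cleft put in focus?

In a pseudo-cleft "What ... was X", the post-copular constituent X is the focus.
Here the focus is "a portable pamphlet". The backgrounded (presupposed) material includes "Oliver" and "behind the partition".

a portable pamphlet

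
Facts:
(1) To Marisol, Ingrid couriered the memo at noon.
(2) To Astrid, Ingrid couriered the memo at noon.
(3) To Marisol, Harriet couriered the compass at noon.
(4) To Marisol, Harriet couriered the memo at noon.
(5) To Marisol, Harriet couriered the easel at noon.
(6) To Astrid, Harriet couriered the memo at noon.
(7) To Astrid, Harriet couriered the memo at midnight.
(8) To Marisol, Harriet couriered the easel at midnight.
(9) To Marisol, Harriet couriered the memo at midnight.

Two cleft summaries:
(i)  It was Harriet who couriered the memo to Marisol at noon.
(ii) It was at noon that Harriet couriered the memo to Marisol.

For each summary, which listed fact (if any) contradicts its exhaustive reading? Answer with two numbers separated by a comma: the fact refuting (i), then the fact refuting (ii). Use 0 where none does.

1, 9

(i): focus "Harriet". Looking for same thing, recipient, setting (the memo / Marisol / at noon) with some other agent — fact (1) has Ingrid there. Refuted.
(ii): focus "at noon". Looking for same agent, thing, recipient (Harriet / the memo / Marisol) with some other setting — fact (9) has at midnight there. Refuted.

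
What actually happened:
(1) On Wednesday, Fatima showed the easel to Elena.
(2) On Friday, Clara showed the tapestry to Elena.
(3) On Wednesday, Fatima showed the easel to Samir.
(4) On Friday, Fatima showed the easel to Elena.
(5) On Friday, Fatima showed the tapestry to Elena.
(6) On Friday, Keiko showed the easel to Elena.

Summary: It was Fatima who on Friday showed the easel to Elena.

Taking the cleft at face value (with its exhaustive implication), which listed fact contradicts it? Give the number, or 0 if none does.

The cleft puts "Fatima" in focus and presupposes the open proposition with same thing, recipient, setting (the easel / Elena / on Friday).
The exhaustive reading says no other agent fits that background.
Fact (6) shares the background but with agent = Keiko; exhaustivity is violated.

6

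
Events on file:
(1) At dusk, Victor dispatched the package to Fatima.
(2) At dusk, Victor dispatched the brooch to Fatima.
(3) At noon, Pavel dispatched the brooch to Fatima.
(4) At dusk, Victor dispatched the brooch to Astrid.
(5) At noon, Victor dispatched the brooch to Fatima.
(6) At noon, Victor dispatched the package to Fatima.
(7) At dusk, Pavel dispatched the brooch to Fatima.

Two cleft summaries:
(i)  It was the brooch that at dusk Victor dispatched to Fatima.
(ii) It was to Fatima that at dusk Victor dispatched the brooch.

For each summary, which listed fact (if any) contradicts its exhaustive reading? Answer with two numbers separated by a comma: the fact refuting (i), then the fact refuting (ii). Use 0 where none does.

1, 4

Summary (i) focuses "the brooch" (the thing); background same agent, recipient, setting (Victor / Fatima / at dusk). Fact (1) matches that background with thing = the package — refutes (i).
Summary (ii) focuses "Fatima" (the recipient); background same agent, thing, setting (Victor / the brooch / at dusk). Fact (4) matches that background with recipient = Astrid — refutes (ii).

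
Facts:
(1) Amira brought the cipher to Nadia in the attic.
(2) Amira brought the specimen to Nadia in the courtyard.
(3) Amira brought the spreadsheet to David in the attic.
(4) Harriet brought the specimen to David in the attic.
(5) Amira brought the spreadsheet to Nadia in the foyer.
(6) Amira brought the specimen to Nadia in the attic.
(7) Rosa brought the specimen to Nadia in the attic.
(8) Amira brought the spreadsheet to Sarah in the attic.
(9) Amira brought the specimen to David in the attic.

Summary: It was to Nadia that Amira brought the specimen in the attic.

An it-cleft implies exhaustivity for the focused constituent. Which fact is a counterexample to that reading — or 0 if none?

9

The cleft puts "Nadia" in focus and presupposes the open proposition with same agent, thing, setting (Amira / the specimen / in the attic).
The exhaustive reading says no other recipient fits that background.
Fact (9) shares the background but with recipient = David; exhaustivity is violated.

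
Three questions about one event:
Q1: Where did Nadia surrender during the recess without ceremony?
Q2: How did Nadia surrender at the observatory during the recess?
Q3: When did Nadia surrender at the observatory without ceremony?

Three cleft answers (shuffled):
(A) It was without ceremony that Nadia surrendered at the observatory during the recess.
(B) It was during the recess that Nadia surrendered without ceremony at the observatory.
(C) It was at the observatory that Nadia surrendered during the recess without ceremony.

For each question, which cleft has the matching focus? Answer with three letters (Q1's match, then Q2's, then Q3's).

Q1 asks about the location; cleft (C) focuses "at the observatory", which is the location — so Q1 → C.
Q2 asks about the manner; cleft (A) focuses "without ceremony", which is the manner — so Q2 → A.
Q3 asks about the time; cleft (B) focuses "during the recess", which is the time — so Q3 → B.
Mapping: Q1→C, Q2→A, Q3→B.

CAB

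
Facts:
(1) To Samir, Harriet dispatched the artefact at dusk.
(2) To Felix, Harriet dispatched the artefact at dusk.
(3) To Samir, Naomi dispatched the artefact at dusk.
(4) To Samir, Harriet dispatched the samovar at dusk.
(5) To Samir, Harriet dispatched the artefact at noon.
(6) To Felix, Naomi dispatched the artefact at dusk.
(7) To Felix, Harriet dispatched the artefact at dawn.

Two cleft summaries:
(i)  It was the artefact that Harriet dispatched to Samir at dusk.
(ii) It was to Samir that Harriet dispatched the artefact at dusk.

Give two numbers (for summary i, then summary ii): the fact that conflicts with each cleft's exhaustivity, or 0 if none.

Summary (i) focuses "the artefact" (the thing); background Harriet as agent and Samir as recipient and at dusk as setting. Fact (4) matches that background with thing = the samovar — refutes (i).
Summary (ii) focuses "Samir" (the recipient); background Harriet as agent and the artefact as thing and at dusk as setting. Fact (2) matches that background with recipient = Felix — refutes (ii).

4, 2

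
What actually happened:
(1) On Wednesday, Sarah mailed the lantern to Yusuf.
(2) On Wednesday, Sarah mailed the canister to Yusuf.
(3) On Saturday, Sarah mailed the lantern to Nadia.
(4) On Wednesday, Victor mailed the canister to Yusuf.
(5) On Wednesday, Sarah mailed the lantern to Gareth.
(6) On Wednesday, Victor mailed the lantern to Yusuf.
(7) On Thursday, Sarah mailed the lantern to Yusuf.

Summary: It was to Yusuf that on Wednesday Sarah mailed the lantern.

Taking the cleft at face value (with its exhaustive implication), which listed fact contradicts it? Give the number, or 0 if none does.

Focus of the cleft: "Yusuf" (the recipient). Presupposed background: agent = Sarah, thing = the lantern, setting = on Wednesday.
Exhaustivity: Yusuf is the only recipient satisfying that background.
Fact (5) shares the background but with recipient = Gareth; exhaustivity is violated.

5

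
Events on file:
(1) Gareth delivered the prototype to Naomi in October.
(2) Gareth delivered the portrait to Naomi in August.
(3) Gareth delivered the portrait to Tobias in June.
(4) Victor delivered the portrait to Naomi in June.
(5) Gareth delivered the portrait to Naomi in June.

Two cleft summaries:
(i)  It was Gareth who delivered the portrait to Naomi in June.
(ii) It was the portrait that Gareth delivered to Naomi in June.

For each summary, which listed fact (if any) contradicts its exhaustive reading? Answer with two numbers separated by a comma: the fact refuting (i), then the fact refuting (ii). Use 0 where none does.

4, 0

Summary (i) focuses "Gareth" (the agent); background same thing, recipient, setting (the portrait / Naomi / in June). Fact (4) matches that background with agent = Victor — refutes (i).
Summary (ii) focuses "the portrait" (the thing); background same agent, recipient, setting (Gareth / Naomi / in June). No fact matches that background with a different thing, so 0.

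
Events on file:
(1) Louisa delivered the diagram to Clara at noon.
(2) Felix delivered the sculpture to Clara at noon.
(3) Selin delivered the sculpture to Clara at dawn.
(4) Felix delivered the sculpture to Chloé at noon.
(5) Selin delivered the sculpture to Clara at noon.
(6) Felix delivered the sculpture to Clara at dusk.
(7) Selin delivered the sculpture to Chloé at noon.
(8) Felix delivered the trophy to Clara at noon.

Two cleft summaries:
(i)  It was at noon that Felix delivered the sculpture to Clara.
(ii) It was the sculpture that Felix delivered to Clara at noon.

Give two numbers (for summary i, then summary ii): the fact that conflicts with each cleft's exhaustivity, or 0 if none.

6, 8

(i): focus "at noon". Looking for agent = Felix, thing = the sculpture, recipient = Clara with some other setting — fact (6) has at dusk there. Refuted.
(ii): focus "the sculpture". Looking for agent = Felix, recipient = Clara, setting = at noon with some other thing — fact (8) has the trophy there. Refuted.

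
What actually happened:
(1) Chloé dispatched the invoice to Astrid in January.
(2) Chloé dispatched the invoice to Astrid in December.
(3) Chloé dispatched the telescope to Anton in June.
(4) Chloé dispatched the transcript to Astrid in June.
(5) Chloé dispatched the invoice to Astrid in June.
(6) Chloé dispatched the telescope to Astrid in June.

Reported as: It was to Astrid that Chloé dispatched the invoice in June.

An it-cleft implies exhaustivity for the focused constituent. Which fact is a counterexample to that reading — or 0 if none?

0

The cleft puts "Astrid" in focus and presupposes the open proposition with same agent, thing, setting (Chloé / the invoice / in June).
Exhaustivity: Astrid is the only recipient satisfying that background.
Every other fact differs from the presupposition on some backgrounded slot, so none challenges the exhaustivity.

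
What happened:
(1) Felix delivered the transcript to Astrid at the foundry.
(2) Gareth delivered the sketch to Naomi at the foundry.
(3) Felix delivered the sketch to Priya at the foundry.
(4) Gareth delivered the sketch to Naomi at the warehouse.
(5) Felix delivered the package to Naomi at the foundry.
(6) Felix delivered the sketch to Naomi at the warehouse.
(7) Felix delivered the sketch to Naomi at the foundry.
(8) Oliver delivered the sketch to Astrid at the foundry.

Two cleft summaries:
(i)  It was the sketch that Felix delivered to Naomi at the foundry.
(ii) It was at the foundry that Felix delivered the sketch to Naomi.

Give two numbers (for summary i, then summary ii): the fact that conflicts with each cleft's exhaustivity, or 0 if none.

(i): focus "the sketch". Looking for Felix as agent and Naomi as recipient and at the foundry as setting with some other thing — fact (5) has the package there. Refuted.
(ii): focus "at the foundry". Looking for Felix as agent and the sketch as thing and Naomi as recipient with some other setting — fact (6) has at the warehouse there. Refuted.

5, 6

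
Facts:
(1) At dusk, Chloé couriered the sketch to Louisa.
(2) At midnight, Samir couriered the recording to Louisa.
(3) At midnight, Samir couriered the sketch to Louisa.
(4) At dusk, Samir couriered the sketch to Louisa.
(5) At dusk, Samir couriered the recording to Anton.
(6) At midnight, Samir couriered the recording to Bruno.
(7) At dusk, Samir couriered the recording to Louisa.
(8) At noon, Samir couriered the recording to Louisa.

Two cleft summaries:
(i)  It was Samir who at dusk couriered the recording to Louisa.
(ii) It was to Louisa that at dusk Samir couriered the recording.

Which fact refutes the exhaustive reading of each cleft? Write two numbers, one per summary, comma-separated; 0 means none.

(i): focus "Samir". No fact shares thing = the recording, recipient = Louisa, setting = at dusk with a different agent. 0.
(ii): focus "Louisa". Looking for agent = Samir, thing = the recording, setting = at dusk with some other recipient — fact (5) has Anton there. Refuted.

0, 5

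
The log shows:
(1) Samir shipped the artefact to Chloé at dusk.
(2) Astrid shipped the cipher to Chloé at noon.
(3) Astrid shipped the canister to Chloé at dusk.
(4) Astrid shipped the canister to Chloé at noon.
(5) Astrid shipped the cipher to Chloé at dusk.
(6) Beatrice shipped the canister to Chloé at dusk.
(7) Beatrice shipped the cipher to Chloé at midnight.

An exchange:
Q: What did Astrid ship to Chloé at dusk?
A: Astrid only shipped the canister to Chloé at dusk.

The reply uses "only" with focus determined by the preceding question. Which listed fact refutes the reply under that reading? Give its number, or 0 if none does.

5

Answering "What did ...?" puts focus on the thing — here, "the canister".
So "only" ranges over things; the rest (same agent, recipient, setting (Astrid / Chloé / at dusk)) is presupposed.
Fact (5) shares the background with a different thing (the cipher) — counterexample.
(Fact (4) would refute a reading with focus on the setting — but that is not what the question asks.)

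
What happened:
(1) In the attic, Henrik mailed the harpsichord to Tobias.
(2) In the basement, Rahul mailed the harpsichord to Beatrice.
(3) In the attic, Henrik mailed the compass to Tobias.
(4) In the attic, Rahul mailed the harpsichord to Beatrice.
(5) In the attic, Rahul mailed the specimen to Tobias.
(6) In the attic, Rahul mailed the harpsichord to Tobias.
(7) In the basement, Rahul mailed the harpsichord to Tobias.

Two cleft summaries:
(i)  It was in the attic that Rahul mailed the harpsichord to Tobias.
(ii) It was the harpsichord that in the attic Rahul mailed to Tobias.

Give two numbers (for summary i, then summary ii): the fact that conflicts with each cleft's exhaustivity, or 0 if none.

7, 5

(i): focus "in the attic". Looking for Rahul as agent and the harpsichord as thing and Tobias as recipient with some other setting — fact (7) has in the basement there. Refuted.
(ii): focus "the harpsichord". Looking for Rahul as agent and Tobias as recipient and in the attic as setting with some other thing — fact (5) has the specimen there. Refuted.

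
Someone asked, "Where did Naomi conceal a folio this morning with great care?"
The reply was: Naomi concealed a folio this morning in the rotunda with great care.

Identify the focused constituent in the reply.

in the rotunda

The wh-word "where" asks about the location.
In the answer, "Naomi", "a folio", "this morning" and "with great care" are given — repeated from the question.
The constituent filling the location gap is "in the rotunda"; that is the focus and would carry nuclear stress.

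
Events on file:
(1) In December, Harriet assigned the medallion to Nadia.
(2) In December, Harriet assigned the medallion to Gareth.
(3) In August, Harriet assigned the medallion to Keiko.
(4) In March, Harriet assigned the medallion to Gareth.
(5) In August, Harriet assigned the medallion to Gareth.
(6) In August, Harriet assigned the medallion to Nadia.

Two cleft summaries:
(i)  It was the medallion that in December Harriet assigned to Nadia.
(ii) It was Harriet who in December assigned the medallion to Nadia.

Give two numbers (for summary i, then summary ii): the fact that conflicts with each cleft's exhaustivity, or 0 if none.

0, 0

Summary (i) focuses "the medallion" (the thing); background same agent, recipient, setting (Harriet / Nadia / in December). No fact matches that background with a different thing, so 0.
Summary (ii) focuses "Harriet" (the agent); background same thing, recipient, setting (the medallion / Nadia / in December). No fact matches that background with a different agent, so 0.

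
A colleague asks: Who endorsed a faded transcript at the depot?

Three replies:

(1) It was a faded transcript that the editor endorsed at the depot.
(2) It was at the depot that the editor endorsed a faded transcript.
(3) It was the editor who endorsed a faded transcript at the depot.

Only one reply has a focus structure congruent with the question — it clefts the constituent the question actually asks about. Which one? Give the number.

3

The question word "who" targets the subject (agent).
Option (1) clefts "a faded transcript" — the direct object, not what was asked.
Option (2) clefts "at the depot" — the location, not what was asked.
Option (3) clefts "the editor" — that matches what the question asks about.
So the congruent reply is (3).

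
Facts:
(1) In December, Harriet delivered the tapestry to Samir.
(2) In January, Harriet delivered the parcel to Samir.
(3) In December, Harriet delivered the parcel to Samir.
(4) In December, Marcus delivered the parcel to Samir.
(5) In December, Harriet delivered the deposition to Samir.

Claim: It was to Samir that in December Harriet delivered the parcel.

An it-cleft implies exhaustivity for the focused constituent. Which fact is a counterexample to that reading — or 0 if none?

Focus of the cleft: "Samir" (the recipient). Presupposed background: agent = Harriet, thing = the parcel, setting = in December.
The exhaustive reading says no other recipient fits that background.
No listed fact matches the background with a different recipient. Exhaustivity holds.

0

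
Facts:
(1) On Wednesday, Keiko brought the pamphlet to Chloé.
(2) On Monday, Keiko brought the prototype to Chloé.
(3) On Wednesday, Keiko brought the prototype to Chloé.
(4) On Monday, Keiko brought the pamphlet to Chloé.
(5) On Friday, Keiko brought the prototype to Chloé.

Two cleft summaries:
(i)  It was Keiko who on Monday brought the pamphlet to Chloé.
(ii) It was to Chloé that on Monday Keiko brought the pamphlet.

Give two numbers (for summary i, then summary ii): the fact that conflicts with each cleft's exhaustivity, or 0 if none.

0, 0

Summary (i) focuses "Keiko" (the agent); background the pamphlet as thing and Chloé as recipient and on Monday as setting. No fact matches that background with a different agent, so 0.
Summary (ii) focuses "Chloé" (the recipient); background Keiko as agent and the pamphlet as thing and on Monday as setting. No fact matches that background with a different recipient, so 0.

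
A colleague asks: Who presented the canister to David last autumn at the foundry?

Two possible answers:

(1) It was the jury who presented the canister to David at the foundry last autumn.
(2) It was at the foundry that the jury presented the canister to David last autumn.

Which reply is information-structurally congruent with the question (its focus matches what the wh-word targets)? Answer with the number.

The question word "who" targets the subject (agent).
Option (1) clefts "the jury" — that matches what the question asks about.
Option (2) clefts "at the foundry" — the location, not what was asked.
So the congruent reply is (1).

1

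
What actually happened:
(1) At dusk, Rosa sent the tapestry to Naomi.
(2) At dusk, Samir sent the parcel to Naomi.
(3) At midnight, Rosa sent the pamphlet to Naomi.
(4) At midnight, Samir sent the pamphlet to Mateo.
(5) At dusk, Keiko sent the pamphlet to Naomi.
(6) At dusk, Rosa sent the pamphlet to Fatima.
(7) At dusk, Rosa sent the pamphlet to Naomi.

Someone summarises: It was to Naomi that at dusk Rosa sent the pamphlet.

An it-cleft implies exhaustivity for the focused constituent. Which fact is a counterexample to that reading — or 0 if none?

6

Focus of the cleft: "Naomi" (the recipient). Presupposed background: Rosa as agent and the pamphlet as thing and at dusk as setting.
Exhaustivity: Naomi is the only recipient satisfying that background.
But fact (6) also has Rosa as agent and the pamphlet as thing and at dusk as setting, with recipient = Fatima — so the exhaustive reading fails.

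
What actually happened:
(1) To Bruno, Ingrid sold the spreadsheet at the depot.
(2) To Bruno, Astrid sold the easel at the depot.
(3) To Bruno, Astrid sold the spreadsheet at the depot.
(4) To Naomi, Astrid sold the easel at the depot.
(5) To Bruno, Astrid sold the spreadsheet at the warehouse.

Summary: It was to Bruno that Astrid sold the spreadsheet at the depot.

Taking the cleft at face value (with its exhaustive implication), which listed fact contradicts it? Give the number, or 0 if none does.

Focus of the cleft: "Bruno" (the recipient). Presupposed background: Astrid as agent and the spreadsheet as thing and at the depot as setting.
The exhaustive reading says no other recipient fits that background.
Every other fact differs from the presupposition on some backgrounded slot, so none challenges the exhaustivity.

0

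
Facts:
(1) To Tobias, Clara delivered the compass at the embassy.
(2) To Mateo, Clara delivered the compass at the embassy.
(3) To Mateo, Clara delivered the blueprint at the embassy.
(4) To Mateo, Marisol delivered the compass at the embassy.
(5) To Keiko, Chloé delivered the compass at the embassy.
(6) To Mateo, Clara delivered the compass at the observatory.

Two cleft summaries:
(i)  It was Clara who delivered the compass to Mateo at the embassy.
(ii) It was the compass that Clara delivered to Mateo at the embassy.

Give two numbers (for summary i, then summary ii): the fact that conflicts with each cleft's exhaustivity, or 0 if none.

Summary (i) focuses "Clara" (the agent); background same thing, recipient, setting (the compass / Mateo / at the embassy). Fact (4) matches that background with agent = Marisol — refutes (i).
Summary (ii) focuses "the compass" (the thing); background same agent, recipient, setting (Clara / Mateo / at the embassy). Fact (3) matches that background with thing = the blueprint — refutes (ii).

4, 3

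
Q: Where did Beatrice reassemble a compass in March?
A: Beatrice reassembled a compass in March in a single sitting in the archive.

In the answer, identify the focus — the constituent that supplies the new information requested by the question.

in the archive

The wh-word "where" asks about the location.
In the answer, "Beatrice", "a compass" and "in March" are given — repeated from the question.
"in a single sitting" is also new, but it specifies the manner, which is not what the question asks about — so it is not the focus.
The constituent filling the location gap is "in the archive"; that is the focus.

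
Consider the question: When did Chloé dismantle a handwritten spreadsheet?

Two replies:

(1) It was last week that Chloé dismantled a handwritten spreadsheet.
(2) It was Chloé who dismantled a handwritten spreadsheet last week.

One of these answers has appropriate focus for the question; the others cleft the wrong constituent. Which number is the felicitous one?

The question word "when" targets the time.
Option (1) clefts "last week" — that matches what the question asks about.
Option (2) clefts "Chloé" — the subject (agent), not what was asked.
So the congruent reply is (1).

1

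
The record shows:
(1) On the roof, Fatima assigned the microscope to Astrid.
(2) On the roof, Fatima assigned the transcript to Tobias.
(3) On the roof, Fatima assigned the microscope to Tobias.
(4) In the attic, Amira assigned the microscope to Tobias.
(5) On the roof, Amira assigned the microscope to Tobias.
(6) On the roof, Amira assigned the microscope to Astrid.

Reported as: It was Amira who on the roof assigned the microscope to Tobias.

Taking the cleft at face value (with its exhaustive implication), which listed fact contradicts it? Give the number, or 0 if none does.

3

The cleft puts "Amira" in focus and presupposes the open proposition with same thing, recipient, setting (the microscope / Tobias / on the roof).
Exhaustivity: Amira is the only agent satisfying that background.
Fact (3) shares the background but with agent = Fatima; exhaustivity is violated.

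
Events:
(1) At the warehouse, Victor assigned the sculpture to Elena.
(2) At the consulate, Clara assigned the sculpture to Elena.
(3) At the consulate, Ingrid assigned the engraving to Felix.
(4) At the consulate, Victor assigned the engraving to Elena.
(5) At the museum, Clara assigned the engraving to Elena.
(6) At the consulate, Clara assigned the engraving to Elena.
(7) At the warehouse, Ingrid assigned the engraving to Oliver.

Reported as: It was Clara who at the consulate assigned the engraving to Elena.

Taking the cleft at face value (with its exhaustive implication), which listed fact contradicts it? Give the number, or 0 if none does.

Focus of the cleft: "Clara" (the agent). Presupposed background: thing = the engraving, recipient = Elena, setting = at the consulate.
Exhaustivity: Clara is the only agent satisfying that background.
But fact (4) also has thing = the engraving, recipient = Elena, setting = at the consulate, with agent = Victor — so the exhaustive reading fails.

4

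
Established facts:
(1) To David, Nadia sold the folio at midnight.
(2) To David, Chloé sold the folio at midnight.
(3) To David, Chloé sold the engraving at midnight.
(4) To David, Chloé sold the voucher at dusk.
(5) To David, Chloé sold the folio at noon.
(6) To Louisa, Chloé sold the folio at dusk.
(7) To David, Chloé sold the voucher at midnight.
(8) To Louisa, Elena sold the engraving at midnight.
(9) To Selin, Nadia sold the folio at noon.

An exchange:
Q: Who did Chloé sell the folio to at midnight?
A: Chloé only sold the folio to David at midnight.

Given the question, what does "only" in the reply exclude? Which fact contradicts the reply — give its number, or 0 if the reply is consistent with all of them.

0

Answering "Who did ... to ...?" puts focus on the recipient — here, "David".
So "only" ranges over recipients; the rest (Chloé as agent and the folio as thing and at midnight as setting) is presupposed.
No fact keeps Chloé as agent and the folio as thing and at midnight as setting while changing the recipient; every other fact differs on something backgrounded. The reply stands.
(Fact (5) would refute a reading with focus on the setting — but that is not what the question asks.)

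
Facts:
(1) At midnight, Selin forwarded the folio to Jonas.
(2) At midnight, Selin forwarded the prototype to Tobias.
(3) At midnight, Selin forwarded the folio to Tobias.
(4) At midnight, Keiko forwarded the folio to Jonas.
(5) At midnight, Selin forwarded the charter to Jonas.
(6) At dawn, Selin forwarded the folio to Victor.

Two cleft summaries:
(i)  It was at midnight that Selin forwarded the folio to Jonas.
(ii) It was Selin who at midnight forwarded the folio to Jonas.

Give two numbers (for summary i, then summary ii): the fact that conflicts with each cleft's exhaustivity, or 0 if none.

0, 4

(i): focus "at midnight". No fact shares agent = Selin, thing = the folio, recipient = Jonas with a different setting. 0.
(ii): focus "Selin". Looking for thing = the folio, recipient = Jonas, setting = at midnight with some other agent — fact (4) has Keiko there. Refuted.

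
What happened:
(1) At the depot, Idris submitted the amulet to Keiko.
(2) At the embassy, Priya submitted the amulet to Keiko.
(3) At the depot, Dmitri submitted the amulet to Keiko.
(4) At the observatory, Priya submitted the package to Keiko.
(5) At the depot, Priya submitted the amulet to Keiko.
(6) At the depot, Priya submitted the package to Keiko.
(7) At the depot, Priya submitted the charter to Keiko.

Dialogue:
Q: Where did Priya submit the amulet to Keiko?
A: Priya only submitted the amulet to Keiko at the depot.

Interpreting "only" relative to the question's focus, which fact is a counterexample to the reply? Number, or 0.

The question "Where did ...?" targets the setting, so in the reply the focus falls on "at the depot".
"Only" then excludes alternative settings while the background — agent = Priya, thing = the amulet, recipient = Keiko — is held fixed.
Fact (2) keeps agent = Priya, thing = the amulet, recipient = Keiko but has setting = at the embassy; that refutes the reply.
(Fact (6) would refute a reading with focus on the thing — but that is not what the question asks.)

2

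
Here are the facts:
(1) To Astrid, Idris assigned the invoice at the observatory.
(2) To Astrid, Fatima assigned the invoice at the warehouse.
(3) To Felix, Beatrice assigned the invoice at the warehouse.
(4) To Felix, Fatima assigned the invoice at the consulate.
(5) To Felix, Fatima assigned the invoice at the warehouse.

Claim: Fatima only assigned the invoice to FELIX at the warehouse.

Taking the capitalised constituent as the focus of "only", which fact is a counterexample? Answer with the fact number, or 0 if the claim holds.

2

The capitals mark "Felix" as focus. So "only" rules out other recipients, with the rest (agent = Fatima, thing = the invoice, setting = at the warehouse) as background.
Fact (2) shares the background but differs in recipient (Astrid) — a counterexample.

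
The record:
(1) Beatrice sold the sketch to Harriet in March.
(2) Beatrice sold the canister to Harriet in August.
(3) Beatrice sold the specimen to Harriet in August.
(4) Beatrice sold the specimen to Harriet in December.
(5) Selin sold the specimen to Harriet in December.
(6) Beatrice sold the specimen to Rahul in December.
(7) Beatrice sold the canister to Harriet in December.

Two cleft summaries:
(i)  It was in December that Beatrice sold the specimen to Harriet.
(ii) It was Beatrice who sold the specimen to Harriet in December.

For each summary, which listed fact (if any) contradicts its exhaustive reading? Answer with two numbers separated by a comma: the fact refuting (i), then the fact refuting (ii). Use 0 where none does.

3, 5

Summary (i) focuses "in December" (the setting); background agent = Beatrice, thing = the specimen, recipient = Harriet. Fact (3) matches that background with setting = in August — refutes (i).
Summary (ii) focuses "Beatrice" (the agent); background thing = the specimen, recipient = Harriet, setting = in December. Fact (5) matches that background with agent = Selin — refutes (ii).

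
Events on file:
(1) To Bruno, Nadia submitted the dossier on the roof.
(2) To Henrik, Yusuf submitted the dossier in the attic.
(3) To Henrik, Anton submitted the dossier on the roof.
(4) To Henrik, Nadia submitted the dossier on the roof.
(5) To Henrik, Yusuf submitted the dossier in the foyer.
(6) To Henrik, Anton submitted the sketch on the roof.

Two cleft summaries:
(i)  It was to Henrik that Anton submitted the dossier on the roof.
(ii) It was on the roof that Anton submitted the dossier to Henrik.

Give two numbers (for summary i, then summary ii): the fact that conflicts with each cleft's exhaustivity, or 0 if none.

0, 0

Summary (i) focuses "Henrik" (the recipient); background agent = Anton, thing = the dossier, setting = on the roof. No fact matches that background with a different recipient, so 0.
Summary (ii) focuses "on the roof" (the setting); background agent = Anton, thing = the dossier, recipient = Henrik. No fact matches that background with a different setting, so 0.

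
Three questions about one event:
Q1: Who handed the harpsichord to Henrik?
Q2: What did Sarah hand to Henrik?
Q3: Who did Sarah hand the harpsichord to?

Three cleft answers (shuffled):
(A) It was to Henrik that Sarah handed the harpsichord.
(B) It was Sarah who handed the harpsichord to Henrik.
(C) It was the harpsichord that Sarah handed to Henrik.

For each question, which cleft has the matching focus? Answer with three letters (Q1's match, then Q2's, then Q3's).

BCA

Q1 asks about the subject (agent); cleft (B) focuses "Sarah", which is the subject (agent) — so Q1 → B.
Q2 asks about the direct object; cleft (C) focuses "the harpsichord", which is the direct object — so Q2 → C.
Q3 asks about the recipient; cleft (A) focuses "to Henrik", which is the recipient — so Q3 → A.
Mapping: Q1→B, Q2→C, Q3→A.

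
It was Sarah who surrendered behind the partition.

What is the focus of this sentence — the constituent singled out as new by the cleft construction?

Sarah

In an it-cleft "It was X that/who ...", the clefted constituent X is the focus; the that/who-clause expresses the presupposed open proposition.
Here the focus is "Sarah". The backgrounded (presupposed) material includes "behind the partition".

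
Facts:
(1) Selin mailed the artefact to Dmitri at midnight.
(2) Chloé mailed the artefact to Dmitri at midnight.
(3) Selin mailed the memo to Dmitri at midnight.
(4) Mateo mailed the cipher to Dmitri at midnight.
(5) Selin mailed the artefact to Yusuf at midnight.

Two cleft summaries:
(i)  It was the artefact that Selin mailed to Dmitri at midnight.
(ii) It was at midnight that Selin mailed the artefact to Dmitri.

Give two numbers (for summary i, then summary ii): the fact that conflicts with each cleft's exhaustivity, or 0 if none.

(i): focus "the artefact". Looking for same agent, recipient, setting (Selin / Dmitri / at midnight) with some other thing — fact (3) has the memo there. Refuted.
(ii): focus "at midnight". No fact shares same agent, thing, recipient (Selin / the artefact / Dmitri) with a different setting. 0.

3, 0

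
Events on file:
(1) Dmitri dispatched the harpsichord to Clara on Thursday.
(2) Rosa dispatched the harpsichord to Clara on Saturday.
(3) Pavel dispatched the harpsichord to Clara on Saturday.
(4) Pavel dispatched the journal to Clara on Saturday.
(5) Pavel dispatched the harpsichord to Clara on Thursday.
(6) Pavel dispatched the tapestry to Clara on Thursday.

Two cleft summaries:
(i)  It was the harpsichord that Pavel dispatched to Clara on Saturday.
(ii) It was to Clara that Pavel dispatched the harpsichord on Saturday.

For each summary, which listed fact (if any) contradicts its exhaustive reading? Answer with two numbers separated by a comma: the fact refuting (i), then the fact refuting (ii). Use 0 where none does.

4, 0

(i): focus "the harpsichord". Looking for agent = Pavel, recipient = Clara, setting = on Saturday with some other thing — fact (4) has the journal there. Refuted.
(ii): focus "Clara". No fact shares agent = Pavel, thing = the harpsichord, setting = on Saturday with a different recipient. 0.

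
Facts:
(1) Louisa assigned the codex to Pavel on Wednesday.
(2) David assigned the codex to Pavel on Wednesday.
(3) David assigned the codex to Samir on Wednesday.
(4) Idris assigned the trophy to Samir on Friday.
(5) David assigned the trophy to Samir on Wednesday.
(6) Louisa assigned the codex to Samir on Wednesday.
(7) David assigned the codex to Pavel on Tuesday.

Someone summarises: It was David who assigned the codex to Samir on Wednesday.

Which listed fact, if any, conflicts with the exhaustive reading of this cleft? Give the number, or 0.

Focus of the cleft: "David" (the agent). Presupposed background: same thing, recipient, setting (the codex / Samir / on Wednesday).
The exhaustive reading says no other agent fits that background.
Fact (6) shares the background but with agent = Louisa; exhaustivity is violated.

6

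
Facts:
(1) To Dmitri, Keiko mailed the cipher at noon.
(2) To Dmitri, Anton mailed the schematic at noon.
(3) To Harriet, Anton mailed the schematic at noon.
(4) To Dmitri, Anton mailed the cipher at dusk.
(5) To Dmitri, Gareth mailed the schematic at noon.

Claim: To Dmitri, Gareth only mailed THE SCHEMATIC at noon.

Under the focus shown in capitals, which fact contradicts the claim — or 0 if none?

Focus (in capitals) is "the schematic" — the thing. "Only" excludes alternative things while holding fixed same agent, recipient, setting (Gareth / Dmitri / at noon).
Every other fact changes something in the background, not just the thing. Nothing refutes the claim.

0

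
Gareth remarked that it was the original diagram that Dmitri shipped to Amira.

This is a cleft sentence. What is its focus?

the original diagram

In an it-cleft "It was X that/who ...", the clefted constituent X is the focus; the that/who-clause expresses the presupposed open proposition.
Here the focus is "the original diagram". The backgrounded (presupposed) material includes "Dmitri" and "to Amira".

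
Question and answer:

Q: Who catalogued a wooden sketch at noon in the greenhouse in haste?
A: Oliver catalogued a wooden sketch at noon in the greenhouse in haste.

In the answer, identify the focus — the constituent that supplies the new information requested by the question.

The wh-word "who" asks about the subject (agent).
In the answer, "a wooden sketch", "in the greenhouse", "in haste" and "at noon" are given — repeated from the question.
The constituent filling the subject (agent) gap is "Oliver"; that is the focus and would carry nuclear stress.

Oliver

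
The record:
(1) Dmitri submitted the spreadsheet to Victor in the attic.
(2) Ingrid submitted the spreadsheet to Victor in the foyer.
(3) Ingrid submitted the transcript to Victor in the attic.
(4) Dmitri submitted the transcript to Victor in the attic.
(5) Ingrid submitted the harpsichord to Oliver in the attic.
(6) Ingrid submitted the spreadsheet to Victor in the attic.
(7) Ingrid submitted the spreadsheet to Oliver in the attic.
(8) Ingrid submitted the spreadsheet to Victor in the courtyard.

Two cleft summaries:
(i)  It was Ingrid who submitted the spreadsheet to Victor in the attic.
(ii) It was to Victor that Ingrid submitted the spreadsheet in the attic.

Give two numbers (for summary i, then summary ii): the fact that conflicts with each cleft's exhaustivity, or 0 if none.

1, 7

Summary (i) focuses "Ingrid" (the agent); background thing = the spreadsheet, recipient = Victor, setting = in the attic. Fact (1) matches that background with agent = Dmitri — refutes (i).
Summary (ii) focuses "Victor" (the recipient); background agent = Ingrid, thing = the spreadsheet, setting = in the attic. Fact (7) matches that background with recipient = Oliver — refutes (ii).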